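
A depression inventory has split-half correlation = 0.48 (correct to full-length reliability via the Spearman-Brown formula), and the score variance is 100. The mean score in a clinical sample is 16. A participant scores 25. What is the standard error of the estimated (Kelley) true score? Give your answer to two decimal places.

SD = √100 ≈ 10.0000
Full-length reliability (Spearman-Brown) = 2(0.48)/(1+0.48) ≈ 0.6486
SE_est = 10.0000*√(0.6486*0.3514) ≈ 4.7739

4.77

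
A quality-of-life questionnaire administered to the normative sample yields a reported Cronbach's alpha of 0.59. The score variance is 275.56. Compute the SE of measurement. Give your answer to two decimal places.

10.63

SD = √275.56 = 16.6000
SEM = 16.6000 · √(1 − 0.5900) = 16.6000 · √0.4100 ≈ 16.6000 · 0.6403 ≈ 10.6292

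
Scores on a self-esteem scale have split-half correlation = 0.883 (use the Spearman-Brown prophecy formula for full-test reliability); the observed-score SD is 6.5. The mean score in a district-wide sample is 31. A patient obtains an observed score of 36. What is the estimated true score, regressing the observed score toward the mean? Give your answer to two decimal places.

35.69

Full-length reliability (Spearman-Brown) = 2(0.883)/(1+0.883) ≈ 0.9379
T̂ = 0.9379(36) + 0.0621(31) ≈ 35.6893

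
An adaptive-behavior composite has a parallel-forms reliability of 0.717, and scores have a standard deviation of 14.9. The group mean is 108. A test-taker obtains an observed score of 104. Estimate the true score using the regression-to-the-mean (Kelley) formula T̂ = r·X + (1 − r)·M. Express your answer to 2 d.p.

105.13

Estimated true score = 0.717*104 + (1 − 0.717)*108 ≈ 105.132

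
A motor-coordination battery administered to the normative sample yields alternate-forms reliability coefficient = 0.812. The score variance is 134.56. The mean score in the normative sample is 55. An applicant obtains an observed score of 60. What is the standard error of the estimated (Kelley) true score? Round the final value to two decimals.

4.53

SD = √134.56 ≈ 11.60000
SE_est = SD · √(r(1 − r)) = 11.60000 · √0.15266 ≈ 11.60000 · 0.39071 ≈ 4.53226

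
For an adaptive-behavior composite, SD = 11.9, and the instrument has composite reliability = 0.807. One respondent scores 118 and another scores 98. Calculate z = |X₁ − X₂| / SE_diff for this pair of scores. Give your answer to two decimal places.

2.71

SEM = 11.900 * √(1 − 0.807) = 11.900 * √0.193 ≈ 11.900 * 0.439 ≈ 5.228
SE_diff = SEM * √2 ≈ 5.228 * 1.414 ≈ 7.393
z = 20 / 7.393 ≈ 2.705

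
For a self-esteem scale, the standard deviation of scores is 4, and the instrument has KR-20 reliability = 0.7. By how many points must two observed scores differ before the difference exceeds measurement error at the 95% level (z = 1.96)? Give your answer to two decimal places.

6.07

SEM = 4.000*√(1 − 0.700) ≈ 2.191
SE_diff = SEM * √2 ≈ 2.191 * 1.414 ≈ 3.098
Smallest detectable difference = 1.96*3.098 ≈ 6.073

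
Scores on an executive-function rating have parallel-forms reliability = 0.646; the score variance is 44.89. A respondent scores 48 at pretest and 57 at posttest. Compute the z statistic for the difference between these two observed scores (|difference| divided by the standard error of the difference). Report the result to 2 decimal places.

1.60

SD = √44.89 = 6.700
SEM = 6.700 × √(1 − 0.646) = 6.700 × √0.354 ≈ 6.700 × 0.595 ≈ 3.986
Standard error of the difference = 3.986·√2 ≈ 5.638
z = |48 − 57| / 5.638 = 9 / 5.638 ≈ 1.596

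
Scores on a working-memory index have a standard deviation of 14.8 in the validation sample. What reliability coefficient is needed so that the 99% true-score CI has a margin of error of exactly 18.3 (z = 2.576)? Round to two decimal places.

0.77

Required SEM = 18.3 / 2.576 ≈ 7.1040
r = 1 − (SEM / SD)² = 1 − (7.1040 / 14.8)² ≈ 1 − 0.2304 ≈ 0.7696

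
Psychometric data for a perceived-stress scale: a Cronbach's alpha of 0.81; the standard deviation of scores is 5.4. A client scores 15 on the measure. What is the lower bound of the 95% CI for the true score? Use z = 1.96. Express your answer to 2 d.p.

SEM = 5.400 × √(1 − 0.810) = 5.400 × √0.190 ≈ 5.400 × 0.436 ≈ 2.354
Half-width = 1.96×2.354 ≈ 4.613
Lower limit = 15 − 4.613 ≈ 10.387

10.39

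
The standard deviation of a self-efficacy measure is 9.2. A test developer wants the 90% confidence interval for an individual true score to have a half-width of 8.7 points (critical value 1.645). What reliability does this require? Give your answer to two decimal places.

Required SEM = 8.7 / 1.645 ≃ 5.2888
r = 1 − (SEM / SD)² = 1 − (5.2888 / 9.2)² ≃ 1 − 0.3305 ≃ 0.6695

0.67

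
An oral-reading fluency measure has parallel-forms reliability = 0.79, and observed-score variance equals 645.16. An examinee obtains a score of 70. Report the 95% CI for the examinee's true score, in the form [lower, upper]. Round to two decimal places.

SD = √645.16 ≈ 25.400
SEM = 25.400 * √(1 − 0.790) = 25.400 * √0.210 ≈ 25.400 * 0.458 ≈ 11.640
Margin = 1.96 * 11.640 ≈ 22.814
95% CI: 70 ± 22.814 = [47.186, 92.814]

[47.19, 92.81]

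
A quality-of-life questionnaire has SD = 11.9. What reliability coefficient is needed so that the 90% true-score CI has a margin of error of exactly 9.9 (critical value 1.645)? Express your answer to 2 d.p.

0.74

SEM needed = half-width / z = 9.9/1.645 ≈ 6.018
Required reliability = 1 − (SEM/SD)² = 1 − 0.256 ≈ 0.744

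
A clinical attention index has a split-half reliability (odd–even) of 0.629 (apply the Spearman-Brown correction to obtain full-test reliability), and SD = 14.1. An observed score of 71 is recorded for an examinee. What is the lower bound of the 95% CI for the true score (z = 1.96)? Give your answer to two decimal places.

Full-length reliability (Spearman-Brown) = 2(0.629)/(1+0.629) ≈ 0.7723
The standard error of measurement is 14.1000·√(1 − 0.7723) ≈ 14.1000·0.4772 ≈ 6.7289.
Half-width = 1.96·6.7289 ≈ 13.1887
Lower limit = 71 − 13.1887 ≈ 57.8113

57.81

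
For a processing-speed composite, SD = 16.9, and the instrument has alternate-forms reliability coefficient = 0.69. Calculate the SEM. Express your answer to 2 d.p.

9.41

SEM = 16.900 · √(1 − 0.690) = 16.900 · √0.310 ≈ 16.900 · 0.557 ≈ 9.410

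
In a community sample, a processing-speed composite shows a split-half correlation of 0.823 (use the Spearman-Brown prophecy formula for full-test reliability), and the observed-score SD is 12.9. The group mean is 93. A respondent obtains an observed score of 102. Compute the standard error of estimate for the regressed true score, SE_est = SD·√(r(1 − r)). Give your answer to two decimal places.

3.82

r_full = 2·0.823 / (1 + 0.823) ≃ 0.903
SE_est = SD × √(r(1 − r)) = 12.900 × √0.088 ≃ 12.900 × 0.296 ≃ 3.819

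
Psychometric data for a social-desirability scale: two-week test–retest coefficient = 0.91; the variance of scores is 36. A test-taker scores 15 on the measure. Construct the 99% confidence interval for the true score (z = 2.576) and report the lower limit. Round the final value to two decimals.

SD = √36 = 6.00000
SEM = 6.00000 * √(1 − 0.91000) = 6.00000 * √0.09000 ≈ 6.00000 * 0.30000 ≈ 1.80000
Margin = 2.576 * 1.80000 ≈ 4.63680
Lower limit = 15 − 4.63680 ≈ 10.36320

10.36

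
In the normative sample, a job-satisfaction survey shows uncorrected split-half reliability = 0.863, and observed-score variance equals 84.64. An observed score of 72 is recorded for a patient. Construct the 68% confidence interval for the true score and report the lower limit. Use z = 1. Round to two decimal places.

69.51

SD = √84.64 ≈ 9.200
Spearman-Brown: r = 2(0.863) / (1 + 0.863) = 1.726 / 1.863 ≈ 0.926
SEM = 9.200 × √(1 − 0.926) = 9.200 × √0.074 ≈ 9.200 × 0.271 ≈ 2.495
Margin = 1 × 2.495 ≈ 2.495
Lower bound: 72 − 2.495 = 69.505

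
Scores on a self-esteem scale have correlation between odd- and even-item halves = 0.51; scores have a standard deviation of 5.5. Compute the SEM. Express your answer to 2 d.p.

r_full = 2·0.51 / (1 + 0.51) ≈ 0.6755
SEM = 5.5000 * √(1 − 0.6755) = 5.5000 * √0.3245 ≈ 5.5000 * 0.5697 ≈ 3.1331

3.13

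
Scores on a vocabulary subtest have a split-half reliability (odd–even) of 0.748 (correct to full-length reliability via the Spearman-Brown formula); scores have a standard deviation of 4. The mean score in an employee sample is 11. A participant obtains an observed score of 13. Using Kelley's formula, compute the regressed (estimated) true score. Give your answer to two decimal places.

12.71

Spearman-Brown: r = 2(0.748) / (1 + 0.748) = 1.4960 / 1.7480 ≈ 0.8558
Estimated true score = 0.8558×13 + (1 − 0.8558)×11 ≈ 12.7117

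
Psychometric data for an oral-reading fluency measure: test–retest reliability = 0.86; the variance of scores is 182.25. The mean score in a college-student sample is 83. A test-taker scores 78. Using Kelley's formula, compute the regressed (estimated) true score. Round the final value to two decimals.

T̂ = 0.8600(78) + 0.1400(83) ≃ 78.7000

78.70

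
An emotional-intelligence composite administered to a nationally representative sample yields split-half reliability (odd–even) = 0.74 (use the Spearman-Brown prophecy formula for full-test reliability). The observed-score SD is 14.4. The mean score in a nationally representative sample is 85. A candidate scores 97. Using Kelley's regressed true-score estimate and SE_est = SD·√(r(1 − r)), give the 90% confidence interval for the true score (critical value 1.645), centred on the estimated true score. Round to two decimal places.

[86.76, 103.65]

Spearman-Brown: r = 2(0.74) / (1 + 0.74) = 1.4800 / 1.7400 ≃ 0.8506
Estimated true score = 0.8506·97 + (1 − 0.8506)·85 ≃ 95.2069
SE_est = SD · √(r(1 − r)) = 14.4000 · √0.1271 ≃ 14.4000 · 0.3565 ≃ 5.1337
CI = 95.2069 ± 1.645 · 5.1337 → [86.7620, 103.6518]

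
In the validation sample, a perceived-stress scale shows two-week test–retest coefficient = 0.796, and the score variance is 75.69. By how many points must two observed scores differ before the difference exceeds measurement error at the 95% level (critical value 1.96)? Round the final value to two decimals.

10.89

σ = 75.69^(1/2) = 8.7000
SEM = 8.7000×√(1 − 0.7960) ≈ 3.9295
SE_diff = √2 × SEM ≈ 5.5571
Minimum reliable difference = 1.96 × SE_diff ≈ 1.96 × 5.5571 ≈ 10.8919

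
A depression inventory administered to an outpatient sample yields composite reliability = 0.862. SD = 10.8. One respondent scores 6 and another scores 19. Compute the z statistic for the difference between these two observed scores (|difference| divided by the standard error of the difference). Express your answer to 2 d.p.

The standard error of measurement is 10.800*√(1 − 0.862) ≈ 10.800*0.371 ≈ 4.012.
SE_diff = √2 * SEM ≈ 5.674
z = |6 − 19| / 5.674 = 13 / 5.674 ≈ 2.291

2.29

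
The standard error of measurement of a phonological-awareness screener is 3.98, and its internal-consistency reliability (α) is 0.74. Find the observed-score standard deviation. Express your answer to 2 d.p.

7.81

σ = SEM·(1 − r)^(−1/2) ≈ 3.98·1.9612 ≈ 7.8054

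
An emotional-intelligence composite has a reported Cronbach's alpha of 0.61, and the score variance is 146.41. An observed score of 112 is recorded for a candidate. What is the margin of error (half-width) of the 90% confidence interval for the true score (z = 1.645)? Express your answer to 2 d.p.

σ = 146.41^(1/2) = 12.10000
SEM = 12.10000·√(1 − 0.61000) ≈ 7.55645
Margin = 1.645 · 7.55645 ≈ 12.43036

12.43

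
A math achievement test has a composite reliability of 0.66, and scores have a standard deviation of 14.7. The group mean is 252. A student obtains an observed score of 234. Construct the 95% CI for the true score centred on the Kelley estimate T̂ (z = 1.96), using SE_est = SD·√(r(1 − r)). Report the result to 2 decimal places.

Estimated true score = 0.6600·234 + (1 − 0.6600)·252 ≈ 240.1200
SE_est = SD · √(r(1 − r)) = 14.7000 · √0.2244 ≈ 14.7000 · 0.4737 ≈ 6.9635
CI = 240.1200 ± 1.96 · 6.9635 → [226.4715, 253.7685]

[226.47, 253.77]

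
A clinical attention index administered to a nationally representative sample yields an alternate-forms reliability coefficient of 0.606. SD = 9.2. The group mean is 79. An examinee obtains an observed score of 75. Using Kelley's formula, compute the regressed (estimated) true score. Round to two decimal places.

76.58

T̂ = 0.6060(75) + 0.3940(79) ≈ 76.5760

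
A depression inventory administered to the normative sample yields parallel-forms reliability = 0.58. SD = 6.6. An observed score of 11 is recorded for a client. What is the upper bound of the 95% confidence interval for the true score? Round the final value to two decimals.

SEM = 6.6000 × √(1 − 0.5800) = 6.6000 × √0.4200 ≈ 6.6000 × 0.6481 ≈ 4.2773
Margin = 1.96 × 4.2773 ≈ 8.3835
Upper bound: 11 + 8.3835 = 19.3835

19.38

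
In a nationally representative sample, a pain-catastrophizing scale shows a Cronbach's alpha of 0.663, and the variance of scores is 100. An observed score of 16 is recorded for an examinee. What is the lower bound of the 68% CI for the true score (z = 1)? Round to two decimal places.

SD = √100 ≈ 10.00000
SEM = 10.00000*√(1 − 0.66300) ≈ 5.80517
1 * SEM ≈ 5.80517
Lower limit = 16 − 5.80517 ≈ 10.19483

10.19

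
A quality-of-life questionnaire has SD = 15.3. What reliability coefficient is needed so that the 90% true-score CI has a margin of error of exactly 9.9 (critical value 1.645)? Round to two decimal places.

0.85

SEM needed = half-width / z = 9.9/1.645 ≈ 6.018
Required reliability = 1 − (SEM/SD)² = 1 − 0.155 ≈ 0.845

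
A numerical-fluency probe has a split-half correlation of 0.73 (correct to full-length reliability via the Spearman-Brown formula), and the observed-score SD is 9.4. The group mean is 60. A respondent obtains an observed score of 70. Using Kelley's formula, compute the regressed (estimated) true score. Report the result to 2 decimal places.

Spearman-Brown: r = 2(0.73) / (1 + 0.73) = 1.4600 / 1.7300 ≈ 0.8439
T̂ = 0.8439(70) + 0.1561(60) ≈ 68.4393

68.44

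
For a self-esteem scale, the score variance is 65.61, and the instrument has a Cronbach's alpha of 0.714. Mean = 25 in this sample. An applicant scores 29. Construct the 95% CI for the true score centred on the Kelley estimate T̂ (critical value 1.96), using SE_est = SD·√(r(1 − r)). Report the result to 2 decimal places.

σ = 65.61^(1/2) = 8.1000
T̂ = r·X + (1 − r)·M = 0.7140×29 + 0.2860×25 = 20.7060 + 7.1500 ≈ 27.8560
SE_est = SD × √(r(1 − r)) = 8.1000 × √0.2042 ≈ 8.1000 × 0.4519 ≈ 3.6603
CI = 27.8560 ± 1.96 × 3.6603 → [20.6818, 35.0302]

[20.68, 35.03]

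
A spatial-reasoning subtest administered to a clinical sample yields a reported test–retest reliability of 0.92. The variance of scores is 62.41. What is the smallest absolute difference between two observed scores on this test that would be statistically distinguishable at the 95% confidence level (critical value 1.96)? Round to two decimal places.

SD = √62.41 = 7.90000
The standard error of measurement is 7.90000×√(1 − 0.92000) ≈ 7.90000×0.28284 ≈ 2.23446.
Standard error of the difference = 2.23446·√2 ≈ 3.16000
Smallest detectable difference = 1.96×3.16000 ≈ 6.19360

6.19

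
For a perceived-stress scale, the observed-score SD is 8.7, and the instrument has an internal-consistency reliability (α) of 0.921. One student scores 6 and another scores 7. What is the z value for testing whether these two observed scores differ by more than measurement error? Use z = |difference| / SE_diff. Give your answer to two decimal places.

0.29

The standard error of measurement is 8.70000*√(1 − 0.92100) ≈ 8.70000*0.28107 ≈ 2.44530.
SE_diff = SEM * √2 ≈ 2.44530 * 1.41421 ≈ 3.45818
z = 1 / 3.45818 ≈ 0.28917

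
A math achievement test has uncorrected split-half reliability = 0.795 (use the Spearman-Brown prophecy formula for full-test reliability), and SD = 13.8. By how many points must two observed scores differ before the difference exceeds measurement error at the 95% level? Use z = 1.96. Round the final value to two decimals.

12.93

r_full = 2·0.795 / (1 + 0.795) ≈ 0.8858
SEM = 13.8000 * √(1 − 0.8858) = 13.8000 * √0.1142 ≈ 13.8000 * 0.3379 ≈ 4.6636
SE_diff = √2 * SEM ≈ 6.5954
Smallest detectable difference = 1.96*6.5954 ≈ 12.9269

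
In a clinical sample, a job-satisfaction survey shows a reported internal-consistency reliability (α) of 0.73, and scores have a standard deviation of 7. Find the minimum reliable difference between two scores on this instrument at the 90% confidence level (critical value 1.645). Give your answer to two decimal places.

8.46

The standard error of measurement is 7.0000×√(1 − 0.7300) ≈ 7.0000×0.5196 ≈ 3.6373.
Standard error of the difference = 3.6373·√2 ≈ 5.1439
Smallest detectable difference = 1.645×5.1439 ≈ 8.4618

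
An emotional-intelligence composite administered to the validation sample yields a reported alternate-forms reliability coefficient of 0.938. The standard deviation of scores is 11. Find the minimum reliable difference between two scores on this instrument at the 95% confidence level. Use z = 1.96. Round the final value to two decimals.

7.59

SEM = 11.00000·√(1 − 0.93800) ≈ 2.73898
SE_diff = SEM · √2 ≈ 2.73898 · 1.41421 ≈ 3.87350
Minimum reliable difference = 1.96 · SE_diff ≈ 1.96 · 3.87350 ≈ 7.59206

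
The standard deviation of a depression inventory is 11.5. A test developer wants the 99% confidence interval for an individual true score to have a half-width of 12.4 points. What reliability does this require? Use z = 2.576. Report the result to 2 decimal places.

Required SEM = 12.4 / 2.576 ≈ 4.81366
r = 1 − (SEM / SD)² = 1 − (4.81366 / 11.5)² ≈ 1 − 0.17521 ≈ 0.82479

0.82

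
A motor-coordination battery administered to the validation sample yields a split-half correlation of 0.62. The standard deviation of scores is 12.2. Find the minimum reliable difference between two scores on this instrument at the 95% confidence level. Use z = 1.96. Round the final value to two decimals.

16.38

r_full = 2·0.62 / (1 + 0.62) ≈ 0.76543
SEM = 12.20000×√(1 − 0.76543) ≈ 5.90873
Standard error of the difference = 5.90873·√2 ≈ 8.35621
Minimum reliable difference = 1.96 × SE_diff ≈ 1.96 × 8.35621 ≈ 16.37816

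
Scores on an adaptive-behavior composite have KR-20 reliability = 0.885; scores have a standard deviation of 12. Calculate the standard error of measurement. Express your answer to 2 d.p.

SEM = 12.000·√(1 − 0.885) ≈ 4.069

4.07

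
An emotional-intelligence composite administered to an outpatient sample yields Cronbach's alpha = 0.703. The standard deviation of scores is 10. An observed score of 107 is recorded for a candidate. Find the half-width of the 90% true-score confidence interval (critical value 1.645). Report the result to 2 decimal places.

8.96

SEM = 10.00000 · √(1 − 0.70300) = 10.00000 · √0.29700 ≈ 10.00000 · 0.54498 ≈ 5.44977
Margin = 1.645 · 5.44977 ≈ 8.96487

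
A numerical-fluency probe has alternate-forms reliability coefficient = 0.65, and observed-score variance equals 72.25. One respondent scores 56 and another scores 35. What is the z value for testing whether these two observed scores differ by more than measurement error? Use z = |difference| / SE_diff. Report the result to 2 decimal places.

2.95

σ = 72.25^(1/2) = 8.500
The standard error of measurement is 8.500·√(1 − 0.650) ≃ 8.500·0.592 ≃ 5.029.
Standard error of the difference = 5.029·√2 ≃ 7.112
z = 21 / 7.112 ≃ 2.953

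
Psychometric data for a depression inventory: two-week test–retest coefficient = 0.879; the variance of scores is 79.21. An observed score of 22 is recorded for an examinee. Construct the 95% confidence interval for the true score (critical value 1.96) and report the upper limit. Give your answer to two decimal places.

SD = √79.21 ≈ 8.9000
The standard error of measurement is 8.9000×√(1 − 0.8790) ≈ 8.9000×0.3479 ≈ 3.0959.
1.96 × SEM ≈ 6.0679
Upper limit = 22 + 6.0679 ≈ 28.0679

28.07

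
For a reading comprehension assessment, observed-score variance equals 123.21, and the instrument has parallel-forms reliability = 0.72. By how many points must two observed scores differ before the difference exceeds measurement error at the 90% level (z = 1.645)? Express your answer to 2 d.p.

13.66

SD = √123.21 = 11.100
SEM = 11.100 * √(1 − 0.720) = 11.100 * √0.280 ≈ 11.100 * 0.529 ≈ 5.874
SE_diff = √2 * SEM ≈ 8.306
Smallest detectable difference = 1.645*8.306 ≈ 13.664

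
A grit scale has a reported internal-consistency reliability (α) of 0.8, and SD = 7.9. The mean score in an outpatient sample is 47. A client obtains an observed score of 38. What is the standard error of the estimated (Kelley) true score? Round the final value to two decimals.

SE_est = SD * √(r(1 − r)) = 7.900 * √0.160 ≈ 7.900 * 0.400 ≈ 3.160

3.16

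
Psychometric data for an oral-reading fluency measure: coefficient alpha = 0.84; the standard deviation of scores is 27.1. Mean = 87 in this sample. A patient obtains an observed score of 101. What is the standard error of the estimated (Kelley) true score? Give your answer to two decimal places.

9.94

SE_est = SD * √(r(1 − r)) = 27.100 * √0.134 ≈ 27.100 * 0.367 ≈ 9.935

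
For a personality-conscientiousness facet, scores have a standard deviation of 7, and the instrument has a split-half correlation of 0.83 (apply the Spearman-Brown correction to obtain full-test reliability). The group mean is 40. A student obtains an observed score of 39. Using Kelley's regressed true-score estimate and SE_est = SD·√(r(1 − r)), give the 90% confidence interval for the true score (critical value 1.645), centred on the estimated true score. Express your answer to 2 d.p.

[35.75, 42.44]

Spearman-Brown: r = 2(0.83) / (1 + 0.83) = 1.6600 / 1.8300 ≈ 0.9071
T̂ = 0.9071(39) + 0.0929(40) ≈ 39.0929
SE_est = SD * √(r(1 − r)) = 7.0000 * √0.0843 ≈ 7.0000 * 0.2903 ≈ 2.0320
CI = 39.0929 ± 1.645 * 2.0320 → [35.7502, 42.4355]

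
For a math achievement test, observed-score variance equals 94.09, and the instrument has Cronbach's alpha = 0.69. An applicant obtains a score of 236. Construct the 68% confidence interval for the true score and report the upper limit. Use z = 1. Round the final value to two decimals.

241.40

SD = √94.09 = 9.70000
The standard error of measurement is 9.70000×√(1 − 0.69000) ≈ 9.70000×0.55678 ≈ 5.40073.
Margin = 1 × 5.40073 ≈ 5.40073
Upper bound: 236 + 5.40073 = 241.40073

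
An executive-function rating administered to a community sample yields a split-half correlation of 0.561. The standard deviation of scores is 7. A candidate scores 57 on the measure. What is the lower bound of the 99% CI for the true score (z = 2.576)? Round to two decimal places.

Full-length reliability (Spearman-Brown) = 2(0.561)/(1+0.561) ≃ 0.71877
The standard error of measurement is 7.00000×√(1 − 0.71877) ≃ 7.00000×0.53031 ≃ 3.71218.
Half-width = 2.576×3.71218 ≃ 9.56257
Lower bound: 57 − 9.56257 = 47.43743

47.44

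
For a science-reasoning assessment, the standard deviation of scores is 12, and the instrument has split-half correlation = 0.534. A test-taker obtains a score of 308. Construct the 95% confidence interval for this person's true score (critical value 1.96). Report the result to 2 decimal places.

[295.04, 320.96]

Full-length reliability (Spearman-Brown) = 2(0.534)/(1+0.534) ≈ 0.6962
SEM = 12.0000 · √(1 − 0.6962) = 12.0000 · √0.3038 ≈ 12.0000 · 0.5512 ≈ 6.6140
Margin = 1.96 · 6.6140 ≈ 12.9634
CI = 308 ± 12.9634 → [295.0366, 320.9634]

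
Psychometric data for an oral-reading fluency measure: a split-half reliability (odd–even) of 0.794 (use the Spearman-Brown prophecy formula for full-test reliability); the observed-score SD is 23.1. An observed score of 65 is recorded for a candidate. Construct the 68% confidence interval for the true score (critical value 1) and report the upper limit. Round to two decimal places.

72.83

Full-length reliability (Spearman-Brown) = 2(0.794)/(1+0.794) ≈ 0.8852
SEM = 23.1000 * √(1 − 0.8852) = 23.1000 * √0.1148 ≈ 23.1000 * 0.3389 ≈ 7.8277
Margin = 1 * 7.8277 ≈ 7.8277
Upper limit = 65 + 7.8277 ≈ 72.8277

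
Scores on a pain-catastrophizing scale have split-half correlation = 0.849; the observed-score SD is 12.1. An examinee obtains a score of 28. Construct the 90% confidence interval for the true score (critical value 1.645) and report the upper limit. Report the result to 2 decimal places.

33.69

Spearman-Brown: r = 2(0.849) / (1 + 0.849) = 1.6980 / 1.8490 ≈ 0.9183
The standard error of measurement is 12.1000×√(1 − 0.9183) ≈ 12.1000×0.2858 ≈ 3.4578.
1.645 × SEM ≈ 5.6882
Upper bound: 28 + 5.6882 = 33.6882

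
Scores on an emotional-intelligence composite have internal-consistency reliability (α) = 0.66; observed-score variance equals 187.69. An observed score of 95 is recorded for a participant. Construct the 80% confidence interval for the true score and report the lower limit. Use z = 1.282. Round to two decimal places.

84.76

SD = √187.69 = 13.700
The standard error of measurement is 13.700·√(1 − 0.660) ≃ 13.700·0.583 ≃ 7.988.
1.282 · SEM ≃ 10.241
Lower bound: 95 − 10.241 = 84.759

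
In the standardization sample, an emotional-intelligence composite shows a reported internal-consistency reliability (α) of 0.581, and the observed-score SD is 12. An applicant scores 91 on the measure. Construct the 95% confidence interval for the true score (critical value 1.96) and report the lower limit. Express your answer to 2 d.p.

SEM = 12.00000 · √(1 − 0.58100) = 12.00000 · √0.41900 ≈ 12.00000 · 0.64730 ≈ 7.76763
Margin = 1.96 · 7.76763 ≈ 15.22455
Lower limit = 91 − 15.22455 ≈ 75.77545

75.78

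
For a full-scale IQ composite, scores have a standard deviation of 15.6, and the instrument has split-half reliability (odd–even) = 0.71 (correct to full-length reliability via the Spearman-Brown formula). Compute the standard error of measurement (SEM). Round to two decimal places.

Full-length reliability (Spearman-Brown) = 2(0.71)/(1+0.71) ≃ 0.830
SEM = 15.600 * √(1 − 0.830) = 15.600 * √0.170 ≃ 15.600 * 0.412 ≃ 6.424

6.42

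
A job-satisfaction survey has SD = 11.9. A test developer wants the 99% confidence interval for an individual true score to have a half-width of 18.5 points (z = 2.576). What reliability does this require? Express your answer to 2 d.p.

0.64

Required SEM = 18.5 / 2.576 ≈ 7.1817
r = 1 − (SEM / SD)² = 1 − (7.1817 / 11.9)² ≈ 1 − 0.3642 ≈ 0.6358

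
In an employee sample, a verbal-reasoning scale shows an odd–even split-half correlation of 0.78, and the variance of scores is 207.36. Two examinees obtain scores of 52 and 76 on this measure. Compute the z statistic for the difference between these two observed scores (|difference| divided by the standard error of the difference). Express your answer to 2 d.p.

3.35

σ = 207.36^(1/2) = 14.40000
Spearman-Brown: r = 2(0.78) / (1 + 0.78) = 1.56000 / 1.78000 ≃ 0.87640
SEM = 14.40000·√(1 − 0.87640) ≃ 5.06249
Standard error of the difference = 5.06249·√2 ≃ 7.15944
z = 24 / 7.15944 ≃ 3.35222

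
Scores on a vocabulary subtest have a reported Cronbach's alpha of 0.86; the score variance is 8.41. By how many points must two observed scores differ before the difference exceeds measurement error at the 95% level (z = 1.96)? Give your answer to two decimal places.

3.01

SD = √8.41 ≈ 2.90000
The standard error of measurement is 2.90000*√(1 − 0.86000) ≈ 2.90000*0.37417 ≈ 1.08508.
SE_diff = SEM * √2 ≈ 1.08508 * 1.41421 ≈ 1.53454
Minimum reliable difference = 1.96 * SE_diff ≈ 1.96 * 1.53454 ≈ 3.00769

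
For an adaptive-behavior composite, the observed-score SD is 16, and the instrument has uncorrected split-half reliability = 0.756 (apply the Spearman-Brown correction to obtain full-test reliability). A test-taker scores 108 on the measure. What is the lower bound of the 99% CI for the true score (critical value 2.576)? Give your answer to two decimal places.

Full-length reliability (Spearman-Brown) = 2(0.756)/(1+0.756) ≃ 0.8610
SEM = 16.0000 · √(1 − 0.8610) = 16.0000 · √0.1390 ≃ 16.0000 · 0.3728 ≃ 5.9642
Half-width = 2.576·5.9642 ≃ 15.3638
Lower limit = 108 − 15.3638 ≃ 92.6362

92.64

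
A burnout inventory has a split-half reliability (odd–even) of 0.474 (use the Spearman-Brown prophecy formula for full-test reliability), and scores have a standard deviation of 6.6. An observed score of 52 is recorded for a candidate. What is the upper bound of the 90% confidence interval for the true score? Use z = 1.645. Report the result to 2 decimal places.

Full-length reliability (Spearman-Brown) = 2(0.474)/(1+0.474) ≈ 0.6431
SEM = 6.6000 × √(1 − 0.6431) = 6.6000 × √0.3569 ≈ 6.6000 × 0.5974 ≈ 3.9426
Half-width = 1.645×3.9426 ≈ 6.4857
Upper limit = 52 + 6.4857 ≈ 58.4857

58.49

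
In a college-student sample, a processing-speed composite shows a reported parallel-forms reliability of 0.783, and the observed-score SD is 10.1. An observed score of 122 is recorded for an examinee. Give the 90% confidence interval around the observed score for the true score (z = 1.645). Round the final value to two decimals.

SEM = 10.1000·√(1 − 0.7830) ≃ 4.7049
Half-width = 1.645·4.7049 ≃ 7.7396
CI = 122 ± 7.7396 → [114.2604, 129.7396]

[114.26, 129.74]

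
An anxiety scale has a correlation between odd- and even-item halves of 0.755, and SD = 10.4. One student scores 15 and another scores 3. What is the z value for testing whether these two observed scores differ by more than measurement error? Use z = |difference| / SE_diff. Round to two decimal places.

Full-length reliability (Spearman-Brown) = 2(0.755)/(1+0.755) ≈ 0.8604
SEM = 10.4000 × √(1 − 0.8604) = 10.4000 × √0.1396 ≈ 10.4000 × 0.3736 ≈ 3.8858
Standard error of the difference = 3.8858·√2 ≈ 5.4953
z = |15 − 3| / 5.4953 = 12 / 5.4953 ≈ 2.1837

2.18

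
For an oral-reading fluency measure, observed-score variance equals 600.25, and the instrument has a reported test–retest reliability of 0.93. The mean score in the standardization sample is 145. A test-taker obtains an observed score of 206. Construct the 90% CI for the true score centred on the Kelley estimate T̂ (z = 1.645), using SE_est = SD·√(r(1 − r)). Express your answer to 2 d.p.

[191.45, 212.01]

σ = 600.25^(1/2) = 24.50000
T̂ = 0.93000(206) + 0.07000(145) ≈ 201.73000
SE_est = 24.50000*√(0.93000*0.07000) ≈ 6.25110
CI = 201.73000 ± 1.645 * 6.25110 → [191.44694, 212.01306]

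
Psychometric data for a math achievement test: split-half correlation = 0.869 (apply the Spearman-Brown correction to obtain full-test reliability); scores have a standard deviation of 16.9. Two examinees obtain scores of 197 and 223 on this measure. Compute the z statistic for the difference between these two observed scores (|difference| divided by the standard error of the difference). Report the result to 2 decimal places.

4.11

Full-length reliability (Spearman-Brown) = 2(0.869)/(1+0.869) ≃ 0.9299
The standard error of measurement is 16.9000×√(1 − 0.9299) ≃ 16.9000×0.2647 ≃ 4.4742.
Standard error of the difference = 4.4742·√2 ≃ 6.3275
z = 26 / 6.3275 ≃ 4.1090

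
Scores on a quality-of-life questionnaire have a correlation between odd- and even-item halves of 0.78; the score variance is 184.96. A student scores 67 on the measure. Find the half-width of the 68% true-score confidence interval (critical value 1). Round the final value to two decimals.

σ = 184.96^(1/2) = 13.600
Spearman-Brown: r = 2(0.78) / (1 + 0.78) = 1.560 / 1.780 ≃ 0.876
The standard error of measurement is 13.600*√(1 − 0.876) ≃ 13.600*0.352 ≃ 4.781.
Half-width = 1*4.781 ≃ 4.781

4.78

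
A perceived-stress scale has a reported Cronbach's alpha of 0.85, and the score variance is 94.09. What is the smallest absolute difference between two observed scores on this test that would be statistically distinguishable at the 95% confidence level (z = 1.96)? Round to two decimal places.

10.41

SD = √94.09 ≈ 9.7000
SEM = 9.7000 · √(1 − 0.8500) = 9.7000 · √0.1500 ≈ 9.7000 · 0.3873 ≈ 3.7568
SE_diff = SEM · √2 ≈ 3.7568 · 1.4142 ≈ 5.3129
Smallest detectable difference = 1.96·5.3129 ≈ 10.4133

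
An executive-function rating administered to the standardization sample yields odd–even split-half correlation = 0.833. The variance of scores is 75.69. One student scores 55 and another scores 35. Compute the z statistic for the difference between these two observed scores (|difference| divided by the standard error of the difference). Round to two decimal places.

5.39

SD = √75.69 ≈ 8.700
Full-length reliability (Spearman-Brown) = 2(0.833)/(1+0.833) ≈ 0.909
The standard error of measurement is 8.700×√(1 − 0.909) ≈ 8.700×0.302 ≈ 2.626.
Standard error of the difference = 2.626·√2 ≈ 3.714
z = 20 / 3.714 ≈ 5.385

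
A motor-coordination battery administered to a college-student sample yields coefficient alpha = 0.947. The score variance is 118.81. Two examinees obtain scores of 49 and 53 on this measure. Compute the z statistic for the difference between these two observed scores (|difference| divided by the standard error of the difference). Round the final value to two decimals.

SD = √118.81 ≃ 10.9000
SEM = 10.9000 × √(1 − 0.9470) = 10.9000 × √0.0530 ≃ 10.9000 × 0.2302 ≃ 2.5094
Standard error of the difference = 2.5094·√2 ≃ 3.5488
z = |49 − 53| / 3.5488 = 4 / 3.5488 ≃ 1.1271

1.13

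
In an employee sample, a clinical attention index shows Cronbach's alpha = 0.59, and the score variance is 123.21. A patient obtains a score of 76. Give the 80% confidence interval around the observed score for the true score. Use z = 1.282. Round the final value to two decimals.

[66.89, 85.11]

SD = √123.21 ≈ 11.1000
The standard error of measurement is 11.1000·√(1 − 0.5900) ≈ 11.1000·0.6403 ≈ 7.1075.
1.282 · SEM ≈ 9.1118
CI = 76 ± 9.1118 → [66.8882, 85.1118]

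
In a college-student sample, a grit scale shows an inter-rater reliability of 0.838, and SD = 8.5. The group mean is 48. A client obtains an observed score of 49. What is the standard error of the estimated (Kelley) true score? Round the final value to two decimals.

SE_est = SD · √(r(1 − r)) = 8.5000 · √0.1358 ≈ 8.5000 · 0.3685 ≈ 3.1318

3.13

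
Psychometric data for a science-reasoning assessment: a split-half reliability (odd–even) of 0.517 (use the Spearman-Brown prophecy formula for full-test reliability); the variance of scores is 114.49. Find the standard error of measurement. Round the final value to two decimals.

6.04

SD = √114.49 = 10.70000
Spearman-Brown: r = 2(0.517) / (1 + 0.517) = 1.03400 / 1.51700 ≈ 0.68161
The standard error of measurement is 10.70000·√(1 − 0.68161) ≈ 10.70000·0.56426 ≈ 6.03760.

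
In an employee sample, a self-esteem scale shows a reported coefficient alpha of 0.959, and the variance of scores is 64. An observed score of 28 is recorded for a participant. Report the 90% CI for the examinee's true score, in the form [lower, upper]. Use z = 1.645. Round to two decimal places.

[25.34, 30.66]

σ = 64^(1/2) = 8.00000
SEM = 8.00000 * √(1 − 0.95900) = 8.00000 * √0.04100 ≈ 8.00000 * 0.20248 ≈ 1.61988
Half-width = 1.645*1.61988 ≈ 2.66470
CI = 28 ± 2.66470 → [25.33530, 30.66470]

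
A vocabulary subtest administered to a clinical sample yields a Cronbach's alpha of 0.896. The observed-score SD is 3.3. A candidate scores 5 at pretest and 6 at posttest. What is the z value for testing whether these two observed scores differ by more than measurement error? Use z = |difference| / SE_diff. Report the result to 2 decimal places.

SEM = 3.300 · √(1 − 0.896) = 3.300 · √0.104 ≃ 3.300 · 0.322 ≃ 1.064
Standard error of the difference = 1.064·√2 ≃ 1.505
z = |5 − 6| / 1.505 = 1 / 1.505 ≃ 0.664

0.66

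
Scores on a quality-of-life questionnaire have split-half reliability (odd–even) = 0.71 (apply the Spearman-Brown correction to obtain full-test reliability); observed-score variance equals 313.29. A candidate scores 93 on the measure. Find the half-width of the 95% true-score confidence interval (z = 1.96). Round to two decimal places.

SD = √313.29 = 17.700
r_full = 2·0.71 / (1 + 0.71) ≈ 0.830
The standard error of measurement is 17.700×√(1 − 0.830) ≈ 17.700×0.412 ≈ 7.289.
Half-width = 1.96×7.289 ≈ 14.287

14.29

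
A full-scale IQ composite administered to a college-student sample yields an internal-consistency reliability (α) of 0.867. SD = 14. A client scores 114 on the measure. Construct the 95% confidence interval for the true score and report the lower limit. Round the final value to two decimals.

103.99

SEM = 14.0000×√(1 − 0.8670) ≃ 5.1057
Half-width = 1.96×5.1057 ≃ 10.0071
Lower limit = 114 − 10.0071 ≃ 103.9929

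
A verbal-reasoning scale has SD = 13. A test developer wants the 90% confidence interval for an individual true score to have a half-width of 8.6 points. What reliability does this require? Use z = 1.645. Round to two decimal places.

0.84

SEM needed = half-width / z = 8.6/1.645 ≈ 5.228
r = 1 − (5.228/13)² ≈ 1 − 0.162 ≈ 0.838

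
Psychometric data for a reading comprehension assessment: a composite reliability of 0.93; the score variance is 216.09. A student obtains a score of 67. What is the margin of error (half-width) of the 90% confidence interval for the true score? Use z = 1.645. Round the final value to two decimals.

σ = 216.09^(1/2) = 14.700
SEM = 14.700 · √(1 − 0.930) = 14.700 · √0.070 ≈ 14.700 · 0.265 ≈ 3.889
Margin = 1.645 · 3.889 ≈ 6.398

6.40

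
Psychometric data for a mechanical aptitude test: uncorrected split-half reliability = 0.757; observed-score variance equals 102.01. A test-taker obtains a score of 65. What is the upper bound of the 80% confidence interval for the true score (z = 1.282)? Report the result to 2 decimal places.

σ = 102.01^(1/2) = 10.10000
r_full = 2·0.757 / (1 + 0.757) ≈ 0.86170
SEM = 10.10000·√(1 − 0.86170) ≈ 3.75611
1.282 · SEM ≈ 4.81534
Upper bound: 65 + 4.81534 = 69.81534

69.82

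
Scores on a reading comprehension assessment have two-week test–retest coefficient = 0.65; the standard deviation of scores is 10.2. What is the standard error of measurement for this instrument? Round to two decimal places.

6.03

SEM = 10.2000*√(1 − 0.6500) ≈ 6.0344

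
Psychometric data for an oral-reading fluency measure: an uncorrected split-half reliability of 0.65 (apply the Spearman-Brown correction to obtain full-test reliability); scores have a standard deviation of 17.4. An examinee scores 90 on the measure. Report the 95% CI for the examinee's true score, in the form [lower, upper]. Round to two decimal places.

Full-length reliability (Spearman-Brown) = 2(0.65)/(1+0.65) ≃ 0.7879
SEM = 17.4000 · √(1 − 0.7879) = 17.4000 · √0.2121 ≃ 17.4000 · 0.4606 ≃ 8.0139
Half-width = 1.96·8.0139 ≃ 15.7071
CI = 90 ± 15.7071 → [74.2929, 105.7071]

[74.29, 105.71]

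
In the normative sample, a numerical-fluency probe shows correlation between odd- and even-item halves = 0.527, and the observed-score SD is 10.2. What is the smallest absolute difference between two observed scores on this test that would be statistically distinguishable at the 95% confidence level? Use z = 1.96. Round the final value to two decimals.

Spearman-Brown: r = 2(0.527) / (1 + 0.527) = 1.05400 / 1.52700 ≈ 0.69024
The standard error of measurement is 10.20000*√(1 − 0.69024) ≈ 10.20000*0.55656 ≈ 5.67690.
SE_diff = √2 * SEM ≈ 8.02835
Smallest detectable difference = 1.96*8.02835 ≈ 15.73556

15.74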